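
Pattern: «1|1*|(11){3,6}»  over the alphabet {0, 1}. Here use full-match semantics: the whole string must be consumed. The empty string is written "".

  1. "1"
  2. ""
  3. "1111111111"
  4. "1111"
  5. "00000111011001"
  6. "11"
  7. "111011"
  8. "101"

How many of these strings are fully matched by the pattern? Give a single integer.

5

1 → match
2 → match
3 → match
4 → match
5 → no match
6 → match
7 → no match
8 → no match
Total matched: 5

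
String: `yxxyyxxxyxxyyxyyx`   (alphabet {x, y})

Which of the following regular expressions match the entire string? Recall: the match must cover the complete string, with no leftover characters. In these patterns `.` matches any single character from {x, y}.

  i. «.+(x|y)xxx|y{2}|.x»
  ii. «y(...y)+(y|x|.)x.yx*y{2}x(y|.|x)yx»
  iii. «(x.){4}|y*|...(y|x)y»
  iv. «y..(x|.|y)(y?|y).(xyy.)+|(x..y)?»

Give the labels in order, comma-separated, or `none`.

ii

i → no match
ii → match
iii → no match
iv → no match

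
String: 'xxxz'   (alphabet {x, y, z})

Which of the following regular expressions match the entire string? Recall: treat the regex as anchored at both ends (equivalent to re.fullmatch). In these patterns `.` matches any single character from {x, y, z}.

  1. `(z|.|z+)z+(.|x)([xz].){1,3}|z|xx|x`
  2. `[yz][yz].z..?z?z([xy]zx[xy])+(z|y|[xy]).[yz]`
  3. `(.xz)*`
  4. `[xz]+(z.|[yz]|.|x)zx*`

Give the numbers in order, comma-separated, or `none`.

4

1 → no match
2 → no match
3 → no match
4 → match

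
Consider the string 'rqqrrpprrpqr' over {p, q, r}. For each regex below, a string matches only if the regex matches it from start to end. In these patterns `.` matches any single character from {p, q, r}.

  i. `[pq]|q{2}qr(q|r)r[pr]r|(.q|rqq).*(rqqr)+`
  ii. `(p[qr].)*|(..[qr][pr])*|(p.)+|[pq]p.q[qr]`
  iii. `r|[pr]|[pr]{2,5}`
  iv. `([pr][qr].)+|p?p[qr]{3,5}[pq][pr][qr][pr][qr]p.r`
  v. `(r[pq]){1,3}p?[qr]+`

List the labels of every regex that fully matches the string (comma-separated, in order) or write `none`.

iv

i → no match
ii → no match
iii → no match
iv → match
v → no match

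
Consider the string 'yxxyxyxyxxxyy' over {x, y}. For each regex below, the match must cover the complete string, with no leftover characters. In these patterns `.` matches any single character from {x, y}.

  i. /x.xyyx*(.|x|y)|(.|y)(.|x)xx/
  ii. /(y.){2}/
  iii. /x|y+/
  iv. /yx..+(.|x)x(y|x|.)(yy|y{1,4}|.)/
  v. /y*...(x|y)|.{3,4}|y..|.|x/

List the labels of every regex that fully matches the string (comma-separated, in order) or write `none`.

i → no match
ii → no match
iii → no match
iv → match
v → no match

iv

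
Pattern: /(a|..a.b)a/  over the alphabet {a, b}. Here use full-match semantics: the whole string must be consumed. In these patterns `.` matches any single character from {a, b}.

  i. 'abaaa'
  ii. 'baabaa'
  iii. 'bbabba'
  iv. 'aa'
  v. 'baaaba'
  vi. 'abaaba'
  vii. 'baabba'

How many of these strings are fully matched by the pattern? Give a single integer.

i → no match
ii → no match
iii → match
iv → match
v → match
vi → match
vii → match
Total matched: 5

5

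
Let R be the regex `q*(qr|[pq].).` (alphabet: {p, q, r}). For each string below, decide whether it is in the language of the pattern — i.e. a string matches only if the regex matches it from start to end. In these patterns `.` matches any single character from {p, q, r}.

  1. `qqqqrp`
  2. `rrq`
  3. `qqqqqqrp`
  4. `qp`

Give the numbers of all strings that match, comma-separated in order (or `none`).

1 → match
2 → no match
3 → match
4 → no match

1, 3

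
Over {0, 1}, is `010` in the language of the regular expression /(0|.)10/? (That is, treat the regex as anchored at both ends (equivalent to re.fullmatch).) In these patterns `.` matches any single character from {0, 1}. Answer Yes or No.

Yes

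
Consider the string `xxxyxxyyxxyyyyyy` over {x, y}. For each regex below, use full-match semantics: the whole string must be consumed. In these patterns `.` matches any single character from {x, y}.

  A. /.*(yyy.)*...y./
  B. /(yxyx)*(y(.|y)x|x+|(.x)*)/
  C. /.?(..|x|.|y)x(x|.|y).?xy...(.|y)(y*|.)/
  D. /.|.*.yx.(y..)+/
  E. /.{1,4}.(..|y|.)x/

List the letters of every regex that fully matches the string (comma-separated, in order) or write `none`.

A → match
B → no match
C → match
D → match
E → no match — must end with `x`

A, C, D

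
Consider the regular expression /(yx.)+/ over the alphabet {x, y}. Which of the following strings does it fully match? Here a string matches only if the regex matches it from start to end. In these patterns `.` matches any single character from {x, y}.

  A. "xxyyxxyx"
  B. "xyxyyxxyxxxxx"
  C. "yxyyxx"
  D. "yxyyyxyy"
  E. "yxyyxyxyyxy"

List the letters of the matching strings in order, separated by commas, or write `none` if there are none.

C

A → no match — must start with "yx"
B → no match — must start with "yx"
C → match
D → no match
E → no match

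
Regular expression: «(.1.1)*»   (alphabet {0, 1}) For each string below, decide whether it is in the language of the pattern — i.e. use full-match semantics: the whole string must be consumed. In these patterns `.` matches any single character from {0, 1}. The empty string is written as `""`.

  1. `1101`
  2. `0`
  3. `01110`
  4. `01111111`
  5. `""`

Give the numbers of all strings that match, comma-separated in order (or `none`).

1, 4, 5

1 → match
2 → no match
3 → no match
4 → match
5 → match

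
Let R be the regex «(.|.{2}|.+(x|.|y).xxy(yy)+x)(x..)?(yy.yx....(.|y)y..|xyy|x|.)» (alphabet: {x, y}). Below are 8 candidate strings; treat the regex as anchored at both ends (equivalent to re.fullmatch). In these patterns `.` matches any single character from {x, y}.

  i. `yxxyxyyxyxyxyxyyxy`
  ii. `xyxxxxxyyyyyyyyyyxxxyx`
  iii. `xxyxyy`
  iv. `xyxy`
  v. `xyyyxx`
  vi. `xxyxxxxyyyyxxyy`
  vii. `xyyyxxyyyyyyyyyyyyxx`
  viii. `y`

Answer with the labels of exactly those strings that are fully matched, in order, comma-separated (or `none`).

i

i → match
ii → no match
iii → no match
iv → no match
v → no match
vi → no match
vii → no match
viii → no match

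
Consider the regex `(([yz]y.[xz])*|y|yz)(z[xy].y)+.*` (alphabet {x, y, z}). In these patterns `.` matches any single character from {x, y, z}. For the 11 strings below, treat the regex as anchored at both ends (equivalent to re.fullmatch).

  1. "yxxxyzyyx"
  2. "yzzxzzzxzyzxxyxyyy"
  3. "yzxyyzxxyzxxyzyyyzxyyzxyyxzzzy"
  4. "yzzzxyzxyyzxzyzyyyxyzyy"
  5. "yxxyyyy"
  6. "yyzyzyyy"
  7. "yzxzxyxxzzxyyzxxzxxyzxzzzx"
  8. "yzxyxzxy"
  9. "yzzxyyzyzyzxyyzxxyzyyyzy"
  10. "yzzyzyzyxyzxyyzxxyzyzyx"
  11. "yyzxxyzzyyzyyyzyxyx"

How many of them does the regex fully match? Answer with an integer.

3

1. "yxxxyzyyx" → no match
2 → no match
3 → match
4 → no match
5. "yxxyyyy" → no match
6. "yyzyzyyy" → no match
7 → no match
8. "yzxyxzxy" → no match
9 → match
10 → match
11 → no match
Total matched: 3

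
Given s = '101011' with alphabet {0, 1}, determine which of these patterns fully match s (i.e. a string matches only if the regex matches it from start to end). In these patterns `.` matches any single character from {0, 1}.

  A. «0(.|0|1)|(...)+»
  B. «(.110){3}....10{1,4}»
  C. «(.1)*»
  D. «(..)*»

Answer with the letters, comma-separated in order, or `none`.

A, D

A → match
B → no match — must end with '0'
C → no match
D → match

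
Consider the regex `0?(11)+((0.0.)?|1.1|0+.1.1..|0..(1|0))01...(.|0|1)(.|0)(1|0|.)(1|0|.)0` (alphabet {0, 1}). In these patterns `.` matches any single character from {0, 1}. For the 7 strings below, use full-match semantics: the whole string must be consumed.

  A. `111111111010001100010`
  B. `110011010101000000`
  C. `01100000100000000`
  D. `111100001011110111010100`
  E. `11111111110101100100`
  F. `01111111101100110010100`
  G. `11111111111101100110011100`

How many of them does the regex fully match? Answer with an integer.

A → no match
B → no match
C → match
D → no match
E → match
F → match
G → match
Total matched: 4

4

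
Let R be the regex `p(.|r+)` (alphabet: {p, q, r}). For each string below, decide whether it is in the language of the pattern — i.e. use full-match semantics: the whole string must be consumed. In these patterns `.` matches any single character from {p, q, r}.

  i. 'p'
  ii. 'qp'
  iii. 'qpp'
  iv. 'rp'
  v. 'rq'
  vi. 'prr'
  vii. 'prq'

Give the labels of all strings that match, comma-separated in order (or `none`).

i → no match
ii → no match — must start with 'p'
iii → no match — must start with 'p'
iv → no match — must start with 'p'
v → no match — must start with 'p'
vi → match
vii → no match

vi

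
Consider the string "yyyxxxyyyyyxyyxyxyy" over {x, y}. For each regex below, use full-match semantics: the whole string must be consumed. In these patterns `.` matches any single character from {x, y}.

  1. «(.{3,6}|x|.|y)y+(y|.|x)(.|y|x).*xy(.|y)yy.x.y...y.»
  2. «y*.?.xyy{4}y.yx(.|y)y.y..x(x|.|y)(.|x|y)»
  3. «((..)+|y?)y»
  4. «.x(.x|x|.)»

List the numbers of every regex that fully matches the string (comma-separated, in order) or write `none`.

1 → match
2 → no match
3 → match
4 → no match

1, 3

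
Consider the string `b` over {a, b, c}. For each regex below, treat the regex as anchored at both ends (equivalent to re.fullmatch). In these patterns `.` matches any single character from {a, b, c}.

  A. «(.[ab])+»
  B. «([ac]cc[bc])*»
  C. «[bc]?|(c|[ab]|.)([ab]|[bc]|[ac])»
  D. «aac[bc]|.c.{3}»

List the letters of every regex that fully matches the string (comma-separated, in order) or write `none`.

A → no match
B → no match
C → match
D → no match

C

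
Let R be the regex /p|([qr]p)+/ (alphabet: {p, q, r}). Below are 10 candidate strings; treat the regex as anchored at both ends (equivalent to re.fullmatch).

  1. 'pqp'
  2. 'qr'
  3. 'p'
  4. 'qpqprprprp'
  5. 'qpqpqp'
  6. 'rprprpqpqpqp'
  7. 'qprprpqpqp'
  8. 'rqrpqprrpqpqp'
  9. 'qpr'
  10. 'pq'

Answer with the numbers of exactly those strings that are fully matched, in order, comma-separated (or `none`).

1 → no match
2 → no match — must end with 'p'
3 → match
4 → match
5 → match
6 → match
7 → match
8 → no match
9 → no match — must end with 'p'
10 → no match — must end with 'p'

3, 4, 5, 6, 7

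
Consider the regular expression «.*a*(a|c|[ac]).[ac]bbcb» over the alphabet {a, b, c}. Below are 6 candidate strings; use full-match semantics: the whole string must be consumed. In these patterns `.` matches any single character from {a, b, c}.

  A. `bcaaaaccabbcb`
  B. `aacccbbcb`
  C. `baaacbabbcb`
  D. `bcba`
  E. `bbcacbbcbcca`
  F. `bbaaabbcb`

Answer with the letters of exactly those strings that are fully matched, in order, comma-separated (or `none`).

A, B, C, F

A → match
B → match
C → match
D → no match — must end with `bbcb`
E → no match — must end with `bbcb`
F → match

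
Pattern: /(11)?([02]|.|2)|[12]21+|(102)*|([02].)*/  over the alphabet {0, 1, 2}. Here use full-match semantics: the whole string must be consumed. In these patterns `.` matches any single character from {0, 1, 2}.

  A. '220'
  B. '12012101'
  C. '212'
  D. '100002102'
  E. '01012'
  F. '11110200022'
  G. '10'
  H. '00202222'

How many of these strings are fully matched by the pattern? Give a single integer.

1

A → no match
B → no match
C → no match
D → no match
E → no match
F → no match
G → no match
H → match
Total matched: 1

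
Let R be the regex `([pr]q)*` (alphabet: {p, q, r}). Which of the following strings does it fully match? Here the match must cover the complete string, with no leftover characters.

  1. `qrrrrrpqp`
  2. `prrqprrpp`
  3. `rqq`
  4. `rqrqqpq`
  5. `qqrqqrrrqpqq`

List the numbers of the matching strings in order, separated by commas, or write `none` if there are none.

none

1 → no match
2 → no match
3 → no match
4 → no match
5 → no match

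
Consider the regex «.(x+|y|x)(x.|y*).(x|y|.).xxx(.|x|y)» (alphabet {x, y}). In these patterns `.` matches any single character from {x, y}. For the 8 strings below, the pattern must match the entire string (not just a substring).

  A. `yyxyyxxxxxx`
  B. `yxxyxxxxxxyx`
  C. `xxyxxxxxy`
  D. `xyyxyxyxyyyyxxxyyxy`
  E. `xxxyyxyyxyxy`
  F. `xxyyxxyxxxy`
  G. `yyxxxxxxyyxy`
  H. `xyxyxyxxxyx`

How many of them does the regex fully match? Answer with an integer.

A. `yyxyyxxxxxx` → match
B. `yxxyxxxxxxyx` → no match
C. `xxyxxxxxy` → match
D → no match
E. `xxxyyxyyxyxy` → no match
F. `xxyyxxyxxxy` → match
G. `yyxxxxxxyyxy` → no match
H. `xyxyxyxxxyx` → no match
Total matched: 3

3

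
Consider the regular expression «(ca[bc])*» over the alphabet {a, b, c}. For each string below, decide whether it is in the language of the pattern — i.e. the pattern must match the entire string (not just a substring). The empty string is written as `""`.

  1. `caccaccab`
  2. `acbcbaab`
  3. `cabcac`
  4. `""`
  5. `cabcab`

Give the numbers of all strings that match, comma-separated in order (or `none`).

1, 3, 4, 5

1 → match
2 → no match
3 → match
4 → match
5 → match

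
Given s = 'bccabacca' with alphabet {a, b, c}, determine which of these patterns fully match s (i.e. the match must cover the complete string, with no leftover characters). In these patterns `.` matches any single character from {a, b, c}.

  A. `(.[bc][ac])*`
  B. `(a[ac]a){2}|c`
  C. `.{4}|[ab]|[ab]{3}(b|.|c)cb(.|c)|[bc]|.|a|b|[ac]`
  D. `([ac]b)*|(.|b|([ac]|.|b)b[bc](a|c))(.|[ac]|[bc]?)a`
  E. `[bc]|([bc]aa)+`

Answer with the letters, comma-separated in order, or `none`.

A

A → match
B → no match
C → no match
D → no match
E → no match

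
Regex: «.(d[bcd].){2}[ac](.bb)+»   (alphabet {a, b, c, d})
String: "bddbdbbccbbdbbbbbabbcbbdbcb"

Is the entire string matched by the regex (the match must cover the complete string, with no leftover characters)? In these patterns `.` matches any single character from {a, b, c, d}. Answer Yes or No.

No

Every match must end with "bb", but "bddbdbbccbbdbbbbbabbcbbdbcb" does not.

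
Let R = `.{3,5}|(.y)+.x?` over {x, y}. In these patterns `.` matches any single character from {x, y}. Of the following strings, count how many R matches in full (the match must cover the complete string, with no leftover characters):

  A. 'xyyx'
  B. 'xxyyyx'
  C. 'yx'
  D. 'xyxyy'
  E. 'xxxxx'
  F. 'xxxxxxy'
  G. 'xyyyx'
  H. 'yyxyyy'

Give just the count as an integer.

A → match
B → no match
C → no match
D → match
E → match
F → no match
G → match
H → no match
Total matched: 4

4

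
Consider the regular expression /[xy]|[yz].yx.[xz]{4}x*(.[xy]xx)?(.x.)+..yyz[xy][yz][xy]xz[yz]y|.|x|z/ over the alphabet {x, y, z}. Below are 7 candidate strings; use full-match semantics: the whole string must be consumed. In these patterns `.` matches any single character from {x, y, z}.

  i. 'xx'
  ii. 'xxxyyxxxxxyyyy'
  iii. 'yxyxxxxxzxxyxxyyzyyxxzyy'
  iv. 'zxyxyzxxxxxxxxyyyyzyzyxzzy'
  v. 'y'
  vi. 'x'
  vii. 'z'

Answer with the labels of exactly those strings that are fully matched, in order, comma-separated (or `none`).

i. 'xx' → no match
ii → no match
iii → match
iv → match
v. 'y' → match
vi. 'x' → match
vii. 'z' → match

iii, iv, v, vi, vii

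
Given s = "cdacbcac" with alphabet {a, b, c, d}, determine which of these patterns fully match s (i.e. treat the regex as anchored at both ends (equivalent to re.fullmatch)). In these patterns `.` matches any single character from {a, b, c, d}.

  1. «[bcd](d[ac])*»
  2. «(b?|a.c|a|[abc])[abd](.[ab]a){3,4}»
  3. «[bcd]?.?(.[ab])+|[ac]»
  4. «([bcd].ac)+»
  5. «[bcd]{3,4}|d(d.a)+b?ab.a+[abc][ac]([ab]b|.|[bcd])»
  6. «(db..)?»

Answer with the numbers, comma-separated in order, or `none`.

4

1 → no match
2 → no match — must end with "a"
3 → no match
4 → match
5 → no match
6 → no match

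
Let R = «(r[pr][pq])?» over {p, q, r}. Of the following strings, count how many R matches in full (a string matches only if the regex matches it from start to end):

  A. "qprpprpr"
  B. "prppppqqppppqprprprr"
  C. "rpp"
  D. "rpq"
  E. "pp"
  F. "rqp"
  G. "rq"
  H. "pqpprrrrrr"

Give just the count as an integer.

A. "qprpprpr" → no match
B → no match
C. "rpp" → match
D. "rpq" → match
E. "pp" → no match
F. "rqp" → no match
G. "rq" → no match
H. "pqpprrrrrr" → no match
Total matched: 2

2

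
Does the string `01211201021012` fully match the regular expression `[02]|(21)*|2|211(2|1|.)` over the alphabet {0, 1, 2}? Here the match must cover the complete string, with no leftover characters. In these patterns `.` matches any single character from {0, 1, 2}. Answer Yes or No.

No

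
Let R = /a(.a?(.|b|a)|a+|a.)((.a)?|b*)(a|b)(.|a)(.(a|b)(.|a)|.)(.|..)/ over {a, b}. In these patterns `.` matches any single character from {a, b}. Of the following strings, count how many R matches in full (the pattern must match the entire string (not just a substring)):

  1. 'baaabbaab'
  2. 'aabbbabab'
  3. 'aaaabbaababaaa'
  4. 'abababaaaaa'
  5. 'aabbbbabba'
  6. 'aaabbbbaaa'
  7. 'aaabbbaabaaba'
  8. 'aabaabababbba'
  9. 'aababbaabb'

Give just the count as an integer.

1 → no match — must start with 'a'
2 → match
3 → no match
4 → match
5 → match
6 → match
7 → match
8 → no match
9 → match
Total matched: 6

6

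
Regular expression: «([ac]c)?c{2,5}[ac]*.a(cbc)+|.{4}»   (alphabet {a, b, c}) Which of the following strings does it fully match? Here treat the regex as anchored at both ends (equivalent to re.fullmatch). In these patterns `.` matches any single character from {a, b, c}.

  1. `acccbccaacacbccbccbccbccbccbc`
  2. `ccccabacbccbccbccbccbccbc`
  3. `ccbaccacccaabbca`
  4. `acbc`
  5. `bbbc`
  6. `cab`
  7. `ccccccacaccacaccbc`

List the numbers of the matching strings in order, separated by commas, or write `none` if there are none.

2, 4, 5

1 → no match
2 → match
3 → no match
4 → match
5 → match
6 → no match
7 → no match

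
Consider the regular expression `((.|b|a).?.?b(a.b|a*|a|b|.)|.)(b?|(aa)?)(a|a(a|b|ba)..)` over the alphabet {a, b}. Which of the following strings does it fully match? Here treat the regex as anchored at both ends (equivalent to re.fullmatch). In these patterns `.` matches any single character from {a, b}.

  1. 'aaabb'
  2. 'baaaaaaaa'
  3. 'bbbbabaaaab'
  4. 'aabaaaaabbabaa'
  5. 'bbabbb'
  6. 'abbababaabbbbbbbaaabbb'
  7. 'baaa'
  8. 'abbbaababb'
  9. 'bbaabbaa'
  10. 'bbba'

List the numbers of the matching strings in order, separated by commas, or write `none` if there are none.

1, 5, 7, 8, 10

1 → match
2 → no match
3 → no match
4 → no match
5 → match
6 → no match
7 → match
8 → match
9 → no match
10 → match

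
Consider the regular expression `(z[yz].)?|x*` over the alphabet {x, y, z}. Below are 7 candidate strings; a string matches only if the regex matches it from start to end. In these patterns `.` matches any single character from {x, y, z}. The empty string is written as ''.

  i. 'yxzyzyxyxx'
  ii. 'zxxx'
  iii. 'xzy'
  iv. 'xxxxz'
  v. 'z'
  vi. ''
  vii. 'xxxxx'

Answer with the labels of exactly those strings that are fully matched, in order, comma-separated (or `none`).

i → no match
ii → no match
iii → no match
iv → no match
v → no match
vi → match
vii → match

vi, vii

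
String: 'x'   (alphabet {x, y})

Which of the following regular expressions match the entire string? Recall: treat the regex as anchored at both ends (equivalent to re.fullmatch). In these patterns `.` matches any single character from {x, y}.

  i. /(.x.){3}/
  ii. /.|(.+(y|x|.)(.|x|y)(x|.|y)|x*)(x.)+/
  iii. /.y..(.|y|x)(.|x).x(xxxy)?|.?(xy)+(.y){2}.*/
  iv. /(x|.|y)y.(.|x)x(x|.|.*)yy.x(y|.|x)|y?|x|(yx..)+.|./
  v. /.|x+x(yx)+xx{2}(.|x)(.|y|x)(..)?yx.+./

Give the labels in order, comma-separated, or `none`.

ii, iv, v

i → no match
ii → match
iii → no match
iv → match
v → match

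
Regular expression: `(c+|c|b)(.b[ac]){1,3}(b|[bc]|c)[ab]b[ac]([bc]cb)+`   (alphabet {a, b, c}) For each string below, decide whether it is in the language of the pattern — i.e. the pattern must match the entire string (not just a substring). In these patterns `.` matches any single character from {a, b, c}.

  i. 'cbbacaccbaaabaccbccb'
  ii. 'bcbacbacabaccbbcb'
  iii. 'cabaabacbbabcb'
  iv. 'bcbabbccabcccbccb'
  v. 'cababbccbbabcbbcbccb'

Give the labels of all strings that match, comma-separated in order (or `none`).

i → no match
ii → match
iii → match
iv → match
v → match

ii, iii, iv, v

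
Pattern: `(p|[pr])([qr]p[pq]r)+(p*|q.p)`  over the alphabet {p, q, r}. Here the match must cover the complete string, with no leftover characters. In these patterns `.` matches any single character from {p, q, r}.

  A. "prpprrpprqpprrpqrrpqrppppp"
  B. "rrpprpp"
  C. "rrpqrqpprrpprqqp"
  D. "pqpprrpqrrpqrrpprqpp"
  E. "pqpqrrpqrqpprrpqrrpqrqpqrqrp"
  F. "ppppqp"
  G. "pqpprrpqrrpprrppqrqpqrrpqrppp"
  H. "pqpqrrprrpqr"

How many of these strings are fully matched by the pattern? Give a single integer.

A → match
B → match
C → match
D → match
E → match
F → no match
G → no match
H → no match
Total matched: 5

5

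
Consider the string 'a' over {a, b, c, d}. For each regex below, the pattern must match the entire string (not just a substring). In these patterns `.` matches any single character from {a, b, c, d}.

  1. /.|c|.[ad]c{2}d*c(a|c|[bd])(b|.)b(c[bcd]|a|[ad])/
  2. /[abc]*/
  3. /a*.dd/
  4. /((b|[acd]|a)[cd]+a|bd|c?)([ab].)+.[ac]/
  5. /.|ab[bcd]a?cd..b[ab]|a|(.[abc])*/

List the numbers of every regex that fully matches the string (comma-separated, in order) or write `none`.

1 → match
2 → match
3 → no match — must end with 'dd'
4 → no match
5 → match

1, 2, 5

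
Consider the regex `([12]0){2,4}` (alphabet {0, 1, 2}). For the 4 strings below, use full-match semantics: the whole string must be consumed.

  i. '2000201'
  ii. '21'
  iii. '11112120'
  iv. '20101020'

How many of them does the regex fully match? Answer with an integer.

i. '2000201' → no match — must end with '0'
ii. '21' → no match — must end with '0'
iii. '11112120' → no match
iv. '20101020' → match
Total matched: 1

1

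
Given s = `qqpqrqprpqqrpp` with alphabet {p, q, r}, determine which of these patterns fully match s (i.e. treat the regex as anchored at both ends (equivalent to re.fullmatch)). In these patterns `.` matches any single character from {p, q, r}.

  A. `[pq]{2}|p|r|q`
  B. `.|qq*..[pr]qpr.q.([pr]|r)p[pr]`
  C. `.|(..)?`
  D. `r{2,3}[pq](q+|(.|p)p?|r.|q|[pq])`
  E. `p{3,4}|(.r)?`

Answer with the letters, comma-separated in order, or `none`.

A → no match
B → match
C → no match
D → no match — must start with `r`
E → no match

B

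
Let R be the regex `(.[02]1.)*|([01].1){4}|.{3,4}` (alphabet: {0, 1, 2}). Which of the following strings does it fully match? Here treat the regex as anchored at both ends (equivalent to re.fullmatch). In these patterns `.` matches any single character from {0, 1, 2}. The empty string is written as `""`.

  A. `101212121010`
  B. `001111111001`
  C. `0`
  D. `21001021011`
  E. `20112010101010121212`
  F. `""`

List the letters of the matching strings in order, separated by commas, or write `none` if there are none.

A → match
B → match
C → no match
D → no match
E → match
F → match

A, B, E, F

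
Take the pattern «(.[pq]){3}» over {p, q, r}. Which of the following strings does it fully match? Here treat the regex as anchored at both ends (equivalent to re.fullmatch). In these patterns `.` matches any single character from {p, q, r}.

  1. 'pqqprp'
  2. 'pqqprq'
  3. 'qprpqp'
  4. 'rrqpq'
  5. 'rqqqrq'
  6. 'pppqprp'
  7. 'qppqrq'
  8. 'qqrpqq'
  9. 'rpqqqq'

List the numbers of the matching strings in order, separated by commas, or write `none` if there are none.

1, 2, 3, 5, 7, 8, 9

1 → match
2 → match
3 → match
4 → no match
5 → match
6 → no match
7 → match
8 → match
9 → match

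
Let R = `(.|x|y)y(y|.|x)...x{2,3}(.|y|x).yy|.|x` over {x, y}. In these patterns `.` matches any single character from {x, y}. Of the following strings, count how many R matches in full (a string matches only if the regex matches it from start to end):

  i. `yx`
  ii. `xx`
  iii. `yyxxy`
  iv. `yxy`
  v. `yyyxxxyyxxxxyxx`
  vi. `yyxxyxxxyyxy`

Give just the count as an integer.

i. `yx` → no match
ii. `xx` → no match
iii. `yyxxy` → no match
iv. `yxy` → no match
v → no match
vi. `yyxxyxxxyyxy` → no match
Total matched: 0

0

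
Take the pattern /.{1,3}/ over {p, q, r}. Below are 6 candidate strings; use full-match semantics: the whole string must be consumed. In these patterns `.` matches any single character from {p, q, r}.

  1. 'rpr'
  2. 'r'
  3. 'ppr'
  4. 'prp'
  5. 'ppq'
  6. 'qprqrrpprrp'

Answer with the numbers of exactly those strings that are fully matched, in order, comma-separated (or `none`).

1 → match
2 → match
3 → match
4 → match
5 → match
6 → no match

1, 2, 3, 4, 5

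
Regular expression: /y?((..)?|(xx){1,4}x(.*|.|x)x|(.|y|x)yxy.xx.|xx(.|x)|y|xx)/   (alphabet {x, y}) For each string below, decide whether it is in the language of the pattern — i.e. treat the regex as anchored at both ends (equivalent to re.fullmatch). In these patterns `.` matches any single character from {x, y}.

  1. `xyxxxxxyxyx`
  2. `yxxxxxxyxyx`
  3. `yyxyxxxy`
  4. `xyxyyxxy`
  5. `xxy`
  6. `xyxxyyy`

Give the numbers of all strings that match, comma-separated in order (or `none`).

2, 3, 4, 5

1. `xyxxxxxyxyx` → no match
2. `yxxxxxxyxyx` → match
3. `yyxyxxxy` → match
4. `xyxyyxxy` → match
5. `xxy` → match
6. `xyxxyyy` → no match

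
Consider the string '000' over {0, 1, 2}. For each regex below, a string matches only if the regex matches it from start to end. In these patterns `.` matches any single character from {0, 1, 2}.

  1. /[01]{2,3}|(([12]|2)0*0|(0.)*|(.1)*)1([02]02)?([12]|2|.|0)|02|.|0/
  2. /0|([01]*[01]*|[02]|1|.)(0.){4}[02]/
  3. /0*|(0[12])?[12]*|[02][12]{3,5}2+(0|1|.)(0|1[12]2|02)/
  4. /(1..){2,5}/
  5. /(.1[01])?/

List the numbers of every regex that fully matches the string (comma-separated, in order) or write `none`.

1 → match
2 → no match
3 → match
4 → no match — must start with '1'
5 → no match

1, 3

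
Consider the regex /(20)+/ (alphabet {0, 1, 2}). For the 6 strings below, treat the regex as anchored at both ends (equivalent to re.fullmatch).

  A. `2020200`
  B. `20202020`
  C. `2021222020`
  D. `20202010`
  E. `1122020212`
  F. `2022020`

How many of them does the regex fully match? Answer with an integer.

A → no match — must end with `20`
B → match
C → no match
D → no match — must end with `20`
E → no match — must start with `20`
F → no match
Total matched: 1

1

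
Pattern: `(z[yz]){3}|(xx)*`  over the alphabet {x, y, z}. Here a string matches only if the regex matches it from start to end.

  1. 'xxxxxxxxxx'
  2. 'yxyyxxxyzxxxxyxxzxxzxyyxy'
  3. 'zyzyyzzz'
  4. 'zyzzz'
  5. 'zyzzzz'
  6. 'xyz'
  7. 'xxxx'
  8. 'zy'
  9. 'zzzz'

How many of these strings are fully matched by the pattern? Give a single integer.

3

1 → match
2 → no match
3 → no match
4 → no match
5 → match
6 → no match
7 → match
8 → no match
9 → no match
Total matched: 3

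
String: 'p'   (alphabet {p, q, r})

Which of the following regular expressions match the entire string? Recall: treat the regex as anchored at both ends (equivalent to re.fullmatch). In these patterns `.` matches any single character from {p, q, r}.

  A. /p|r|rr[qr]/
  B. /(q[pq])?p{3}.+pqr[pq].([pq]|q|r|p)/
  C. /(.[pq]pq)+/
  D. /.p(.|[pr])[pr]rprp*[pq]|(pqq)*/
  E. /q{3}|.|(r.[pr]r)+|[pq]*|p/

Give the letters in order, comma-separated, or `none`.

A → match
B → no match
C → no match — must end with 'pq'
D → no match
E → match

A, E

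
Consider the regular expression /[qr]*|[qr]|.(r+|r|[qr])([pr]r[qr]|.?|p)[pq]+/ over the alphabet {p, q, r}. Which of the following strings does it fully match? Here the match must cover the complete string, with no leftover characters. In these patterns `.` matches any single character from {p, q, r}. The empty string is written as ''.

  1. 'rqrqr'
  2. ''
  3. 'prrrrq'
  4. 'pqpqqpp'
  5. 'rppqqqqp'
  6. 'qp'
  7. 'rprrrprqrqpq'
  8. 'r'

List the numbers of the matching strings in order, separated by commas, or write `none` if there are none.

1, 2, 3, 4, 8

1 → match
2 → match
3 → match
4 → match
5 → no match
6 → no match
7 → no match
8 → match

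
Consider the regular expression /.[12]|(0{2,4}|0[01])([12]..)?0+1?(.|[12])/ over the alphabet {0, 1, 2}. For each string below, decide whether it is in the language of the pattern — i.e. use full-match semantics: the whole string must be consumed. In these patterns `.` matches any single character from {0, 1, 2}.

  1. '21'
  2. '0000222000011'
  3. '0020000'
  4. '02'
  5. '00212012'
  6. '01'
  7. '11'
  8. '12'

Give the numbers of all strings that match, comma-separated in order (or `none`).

1 → match
2 → match
3 → match
4 → match
5 → match
6 → match
7 → match
8 → match

1, 2, 3, 4, 5, 6, 7, 8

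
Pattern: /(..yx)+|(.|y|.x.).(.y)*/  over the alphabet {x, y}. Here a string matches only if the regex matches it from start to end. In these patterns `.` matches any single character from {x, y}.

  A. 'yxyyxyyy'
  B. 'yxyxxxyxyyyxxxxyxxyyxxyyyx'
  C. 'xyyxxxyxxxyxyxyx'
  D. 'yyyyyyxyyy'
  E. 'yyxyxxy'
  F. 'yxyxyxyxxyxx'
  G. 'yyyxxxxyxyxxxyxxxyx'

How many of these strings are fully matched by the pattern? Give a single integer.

A → match
B → no match
C → match
D → match
E → no match
F → no match
G → no match
Total matched: 3

3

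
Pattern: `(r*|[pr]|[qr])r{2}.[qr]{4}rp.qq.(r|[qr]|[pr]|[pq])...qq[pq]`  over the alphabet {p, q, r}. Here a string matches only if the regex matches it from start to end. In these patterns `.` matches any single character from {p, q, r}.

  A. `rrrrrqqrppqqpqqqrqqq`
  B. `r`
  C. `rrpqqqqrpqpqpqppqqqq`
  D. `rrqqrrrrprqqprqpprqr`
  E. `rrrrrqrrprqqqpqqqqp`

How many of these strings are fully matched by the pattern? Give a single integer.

1

A → match
B → no match
C → no match
D → no match
E → no match
Total matched: 1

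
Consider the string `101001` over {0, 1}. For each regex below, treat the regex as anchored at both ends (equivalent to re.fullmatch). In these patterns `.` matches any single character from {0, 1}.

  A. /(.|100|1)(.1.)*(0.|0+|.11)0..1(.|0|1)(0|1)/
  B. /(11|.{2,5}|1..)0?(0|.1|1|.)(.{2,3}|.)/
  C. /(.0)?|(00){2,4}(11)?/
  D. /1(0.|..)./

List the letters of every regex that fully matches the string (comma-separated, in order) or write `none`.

B

A → no match
B → match
C → no match
D → no match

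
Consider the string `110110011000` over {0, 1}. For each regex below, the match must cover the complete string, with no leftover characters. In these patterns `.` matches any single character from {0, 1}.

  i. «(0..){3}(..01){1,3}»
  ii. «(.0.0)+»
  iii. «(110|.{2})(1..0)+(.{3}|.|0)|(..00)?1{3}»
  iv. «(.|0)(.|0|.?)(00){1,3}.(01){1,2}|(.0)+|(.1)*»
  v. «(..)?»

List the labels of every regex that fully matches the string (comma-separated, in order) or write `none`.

iii

i → no match — must start with `0`
ii → no match
iii → match
iv → no match
v → no match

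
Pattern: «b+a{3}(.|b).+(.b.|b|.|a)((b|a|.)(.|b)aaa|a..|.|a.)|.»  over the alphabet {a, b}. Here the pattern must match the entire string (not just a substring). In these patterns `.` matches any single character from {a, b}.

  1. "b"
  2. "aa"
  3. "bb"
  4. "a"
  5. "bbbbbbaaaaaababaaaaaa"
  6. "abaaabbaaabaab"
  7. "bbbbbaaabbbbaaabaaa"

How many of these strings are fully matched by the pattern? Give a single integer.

1 → match
2 → no match
3 → no match
4 → match
5 → match
6 → no match
7 → match
Total matched: 4

4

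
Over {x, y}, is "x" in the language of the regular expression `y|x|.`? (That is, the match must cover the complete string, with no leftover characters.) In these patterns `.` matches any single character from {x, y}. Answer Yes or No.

Yes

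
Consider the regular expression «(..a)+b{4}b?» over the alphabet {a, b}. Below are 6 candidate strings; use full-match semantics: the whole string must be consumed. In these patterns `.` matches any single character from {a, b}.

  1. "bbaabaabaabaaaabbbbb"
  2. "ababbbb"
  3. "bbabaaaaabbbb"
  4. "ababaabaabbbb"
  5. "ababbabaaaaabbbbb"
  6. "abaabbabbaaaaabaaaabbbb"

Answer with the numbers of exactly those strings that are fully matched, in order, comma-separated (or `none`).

1, 2, 3, 4, 5

1 → match
2 → match
3 → match
4 → match
5 → match
6 → no match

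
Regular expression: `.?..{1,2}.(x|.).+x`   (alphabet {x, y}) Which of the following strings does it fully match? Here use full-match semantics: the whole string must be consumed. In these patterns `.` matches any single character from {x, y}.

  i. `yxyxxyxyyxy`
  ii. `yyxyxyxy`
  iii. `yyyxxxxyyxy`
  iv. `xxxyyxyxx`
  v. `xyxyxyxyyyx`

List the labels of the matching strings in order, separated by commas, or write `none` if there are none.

i. `yxyxxyxyyxy` → no match — must end with `x`
ii. `yyxyxyxy` → no match — must end with `x`
iii. `yyyxxxxyyxy` → no match — must end with `x`
iv. `xxxyyxyxx` → match
v. `xyxyxyxyyyx` → match

iv, v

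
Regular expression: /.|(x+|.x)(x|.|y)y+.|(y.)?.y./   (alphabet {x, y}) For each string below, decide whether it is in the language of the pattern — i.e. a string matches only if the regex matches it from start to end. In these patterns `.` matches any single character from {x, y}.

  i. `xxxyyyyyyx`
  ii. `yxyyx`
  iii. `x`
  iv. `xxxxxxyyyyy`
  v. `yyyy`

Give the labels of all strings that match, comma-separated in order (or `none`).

i, ii, iii, iv

i. `xxxyyyyyyx` → match
ii. `yxyyx` → match
iii. `x` → match
iv. `xxxxxxyyyyy` → match
v. `yyyy` → no match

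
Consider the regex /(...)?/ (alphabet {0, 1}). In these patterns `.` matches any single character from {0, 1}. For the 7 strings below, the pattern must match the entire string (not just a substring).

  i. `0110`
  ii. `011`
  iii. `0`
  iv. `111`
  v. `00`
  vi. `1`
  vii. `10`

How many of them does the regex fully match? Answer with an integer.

2

i → no match
ii → match
iii → no match
iv → match
v → no match
vi → no match
vii → no match
Total matched: 2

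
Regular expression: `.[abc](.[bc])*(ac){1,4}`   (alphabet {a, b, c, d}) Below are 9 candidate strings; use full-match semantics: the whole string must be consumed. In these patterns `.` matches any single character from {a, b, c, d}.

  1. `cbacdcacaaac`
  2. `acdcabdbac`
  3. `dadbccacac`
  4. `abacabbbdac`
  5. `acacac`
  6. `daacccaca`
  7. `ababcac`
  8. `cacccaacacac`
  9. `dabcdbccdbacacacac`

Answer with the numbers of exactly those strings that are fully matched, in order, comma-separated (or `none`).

1. `cbacdcacaaac` → no match
2. `acdcabdbac` → match
3. `dadbccacac` → match
4. `abacabbbdac` → no match
5. `acacac` → match
6. `daacccaca` → no match — must end with `ac`
7. `ababcac` → no match
8. `cacccaacacac` → no match
9 → match

2, 3, 5, 9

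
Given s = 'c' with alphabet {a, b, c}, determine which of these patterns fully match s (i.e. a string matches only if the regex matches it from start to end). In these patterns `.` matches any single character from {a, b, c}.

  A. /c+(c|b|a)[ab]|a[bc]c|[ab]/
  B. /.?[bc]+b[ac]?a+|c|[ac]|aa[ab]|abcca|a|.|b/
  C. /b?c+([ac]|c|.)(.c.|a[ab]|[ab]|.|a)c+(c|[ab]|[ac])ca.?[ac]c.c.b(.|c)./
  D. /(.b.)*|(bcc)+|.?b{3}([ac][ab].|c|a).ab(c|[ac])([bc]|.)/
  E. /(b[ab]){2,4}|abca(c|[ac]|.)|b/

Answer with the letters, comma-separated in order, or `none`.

A → no match
B → match
C → no match
D → no match
E → no match

B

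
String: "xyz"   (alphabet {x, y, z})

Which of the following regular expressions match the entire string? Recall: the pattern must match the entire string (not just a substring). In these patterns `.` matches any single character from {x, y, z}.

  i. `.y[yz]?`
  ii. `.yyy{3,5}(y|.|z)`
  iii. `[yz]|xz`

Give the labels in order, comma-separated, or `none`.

i

i → match
ii → no match
iii → no match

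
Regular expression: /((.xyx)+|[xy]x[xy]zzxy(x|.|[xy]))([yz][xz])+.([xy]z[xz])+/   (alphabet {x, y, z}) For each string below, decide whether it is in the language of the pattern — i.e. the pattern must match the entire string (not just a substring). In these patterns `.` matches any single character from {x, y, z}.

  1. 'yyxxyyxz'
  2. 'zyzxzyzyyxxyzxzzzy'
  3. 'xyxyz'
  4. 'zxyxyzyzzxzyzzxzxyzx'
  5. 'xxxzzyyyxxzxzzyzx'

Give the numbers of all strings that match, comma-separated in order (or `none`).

4

1 → no match
2 → no match
3 → no match
4 → match
5 → no match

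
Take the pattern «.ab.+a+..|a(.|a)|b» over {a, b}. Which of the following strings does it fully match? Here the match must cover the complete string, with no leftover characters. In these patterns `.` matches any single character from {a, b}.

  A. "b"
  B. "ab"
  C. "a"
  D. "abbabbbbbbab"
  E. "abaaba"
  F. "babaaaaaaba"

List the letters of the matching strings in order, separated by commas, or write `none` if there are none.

A, B, F

A → match
B → match
C → no match
D → no match
E → no match
F → match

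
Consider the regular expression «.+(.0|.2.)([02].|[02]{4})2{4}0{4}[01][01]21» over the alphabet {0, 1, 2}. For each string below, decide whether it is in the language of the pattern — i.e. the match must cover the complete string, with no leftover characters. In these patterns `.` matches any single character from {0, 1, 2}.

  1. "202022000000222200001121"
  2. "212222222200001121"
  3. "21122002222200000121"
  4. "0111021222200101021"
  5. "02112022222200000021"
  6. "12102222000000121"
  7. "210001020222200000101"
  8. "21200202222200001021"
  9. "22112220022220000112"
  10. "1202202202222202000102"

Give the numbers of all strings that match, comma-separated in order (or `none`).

1, 2, 3, 5, 8

1 → match
2 → match
3 → match
4 → no match
5 → match
6 → no match
7 → no match — must end with "21"
8 → match
9 → no match — must end with "21"
10 → no match — must end with "21"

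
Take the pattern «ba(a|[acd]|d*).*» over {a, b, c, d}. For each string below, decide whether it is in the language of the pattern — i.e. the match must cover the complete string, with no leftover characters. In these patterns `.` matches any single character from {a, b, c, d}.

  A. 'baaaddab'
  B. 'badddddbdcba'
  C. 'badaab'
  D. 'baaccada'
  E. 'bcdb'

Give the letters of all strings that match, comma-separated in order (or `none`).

A, B, C, D

A → match
B → match
C → match
D → match
E → no match — must start with 'ba'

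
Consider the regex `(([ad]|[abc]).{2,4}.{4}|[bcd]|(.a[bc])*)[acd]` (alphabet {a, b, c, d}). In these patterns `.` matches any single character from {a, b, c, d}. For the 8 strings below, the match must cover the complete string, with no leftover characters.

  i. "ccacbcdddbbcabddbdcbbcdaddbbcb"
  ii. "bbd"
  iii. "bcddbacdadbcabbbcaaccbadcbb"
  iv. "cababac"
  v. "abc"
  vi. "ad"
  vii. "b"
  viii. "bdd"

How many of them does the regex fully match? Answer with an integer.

i → no match
ii → no match
iii → no match
iv → no match
v → no match
vi → no match
vii → no match
viii → no match
Total matched: 0

0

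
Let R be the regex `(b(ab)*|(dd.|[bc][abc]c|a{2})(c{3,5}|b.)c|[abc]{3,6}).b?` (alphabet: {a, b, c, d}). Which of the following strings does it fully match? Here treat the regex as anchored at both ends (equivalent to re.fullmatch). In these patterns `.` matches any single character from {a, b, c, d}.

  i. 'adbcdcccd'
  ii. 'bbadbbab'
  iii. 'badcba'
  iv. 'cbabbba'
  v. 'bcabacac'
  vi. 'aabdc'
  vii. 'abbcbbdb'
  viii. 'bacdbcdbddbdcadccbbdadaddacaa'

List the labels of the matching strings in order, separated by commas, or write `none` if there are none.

i → no match
ii → no match
iii → no match
iv → match
v → no match
vi → no match
vii → match
viii → no match

iv, vii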